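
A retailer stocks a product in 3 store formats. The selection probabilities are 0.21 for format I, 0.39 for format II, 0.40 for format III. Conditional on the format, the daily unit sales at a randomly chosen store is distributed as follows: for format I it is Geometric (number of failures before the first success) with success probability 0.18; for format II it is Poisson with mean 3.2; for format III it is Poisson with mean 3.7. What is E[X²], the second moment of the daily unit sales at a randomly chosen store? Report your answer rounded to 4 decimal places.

For each component E[X²] = Var + (mean)², giving I: 46.0617; II: 13.44; III: 17.39.
Overall E[X²] = 0.21·46.0617 + 0.39·13.44 + 0.4·17.39 = 21.8706.

21.8706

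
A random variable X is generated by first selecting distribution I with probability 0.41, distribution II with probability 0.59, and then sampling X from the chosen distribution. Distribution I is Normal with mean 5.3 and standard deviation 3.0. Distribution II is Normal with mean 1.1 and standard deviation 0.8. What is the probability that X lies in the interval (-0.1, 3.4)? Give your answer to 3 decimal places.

Conditional on each component, P(-0.1 < X < 3.4): I: 0.227328; II: 0.931173.
By total probability, P(-0.1 < X < 3.4) = 0.41·0.227328 + 0.59·0.931173 = 0.642596.

0.643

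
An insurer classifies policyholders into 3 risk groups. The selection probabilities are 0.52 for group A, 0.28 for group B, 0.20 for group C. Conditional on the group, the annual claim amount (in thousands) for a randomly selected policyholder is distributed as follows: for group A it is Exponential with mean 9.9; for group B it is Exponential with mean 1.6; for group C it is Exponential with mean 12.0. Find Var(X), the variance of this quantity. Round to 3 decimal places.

Per component, A: μ=9.9, E[X²]=196.02; B: μ=1.6, E[X²]=5.12; C: μ=12, E[X²]=288.
E[X] = 0.52·9.9 + 0.28·1.6 + 0.2·12 = 7.996.
E[X²] = 0.52·196.02 + 0.28·5.12 + 0.2·288 = 160.964.
Var(X) = E[X²] − (E[X])² = 160.964 − 63.936 = 97.028.

97.028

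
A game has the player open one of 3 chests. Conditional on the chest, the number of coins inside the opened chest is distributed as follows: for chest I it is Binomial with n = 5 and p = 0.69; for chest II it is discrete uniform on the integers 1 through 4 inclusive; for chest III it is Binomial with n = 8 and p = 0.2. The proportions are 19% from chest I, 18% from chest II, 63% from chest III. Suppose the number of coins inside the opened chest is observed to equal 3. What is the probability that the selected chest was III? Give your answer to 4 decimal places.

0.4684

Likelihoods P(X=3 | ·): I: 0.315697; II: 0.25; III: 0.146801.
Posterior ∝ prior × likelihood. Numerator for III: 0.63·0.146801 = 0.0924844.
Normalizing constant: 0.19·0.315697 + 0.18·0.25 + 0.63·0.146801 = 0.197467.
P(III | observation) = 0.0924844 / 0.197467 = 0.468354.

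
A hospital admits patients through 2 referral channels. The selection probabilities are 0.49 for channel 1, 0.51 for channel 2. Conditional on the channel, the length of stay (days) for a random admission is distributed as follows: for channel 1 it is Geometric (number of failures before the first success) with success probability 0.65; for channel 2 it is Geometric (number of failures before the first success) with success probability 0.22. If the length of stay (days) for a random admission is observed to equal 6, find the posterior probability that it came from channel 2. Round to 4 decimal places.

Likelihoods P(X=6 | ·): 1: 0.00119487; 2: 0.0495439.
Posterior ∝ prior × likelihood. Numerator for 2: 0.51·0.0495439 = 0.0252674.
Normalizing constant: 0.49·0.00119487 + 0.51·0.0495439 = 0.0258529.
P(2 | observation) = 0.0252674 / 0.0258529 = 0.977353.

0.9774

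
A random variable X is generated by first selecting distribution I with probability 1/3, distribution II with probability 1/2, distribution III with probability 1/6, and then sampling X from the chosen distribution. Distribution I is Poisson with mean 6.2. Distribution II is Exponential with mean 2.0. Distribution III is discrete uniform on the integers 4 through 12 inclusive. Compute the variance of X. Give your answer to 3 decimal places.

Per component, I: μ=6.2, E[X²]=44.64; II: μ=2, E[X²]=8; III: μ=8, E[X²]=70.6667.
E[X] = 0.333333·6.2 + 0.5·2 + 0.166667·8 = 4.4.
E[X²] = 0.333333·44.64 + 0.5·8 + 0.166667·70.6667 = 30.6578.
Var(X) = E[X²] − (E[X])² = 30.6578 − 19.36 = 11.2978.

11.298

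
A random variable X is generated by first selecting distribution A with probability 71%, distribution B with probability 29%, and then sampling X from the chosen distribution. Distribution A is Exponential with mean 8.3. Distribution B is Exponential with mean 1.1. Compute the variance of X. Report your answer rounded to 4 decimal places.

59.9367

Per component, A: μ=8.3, E[X²]=137.78; B: μ=1.1, E[X²]=2.42.
E[X] = 0.71·8.3 + 0.29·1.1 = 6.212.
E[X²] = 0.71·137.78 + 0.29·2.42 = 98.5256.
Var(X) = E[X²] − (E[X])² = 98.5256 − 38.5889 = 59.9367.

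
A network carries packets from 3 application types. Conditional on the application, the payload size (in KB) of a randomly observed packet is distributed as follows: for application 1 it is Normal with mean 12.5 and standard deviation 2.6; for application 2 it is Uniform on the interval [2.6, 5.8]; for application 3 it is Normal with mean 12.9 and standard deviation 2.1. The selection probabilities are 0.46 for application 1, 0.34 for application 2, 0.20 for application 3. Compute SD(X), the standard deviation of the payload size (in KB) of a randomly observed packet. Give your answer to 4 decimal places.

Per component, 1: μ=12.5, E[X²]=163.01; 2: μ=4.2, E[X²]=18.4933; 3: μ=12.9, E[X²]=170.82.
E[X] = 0.46·12.5 + 0.34·4.2 + 0.2·12.9 = 9.758.
E[X²] = 0.46·163.01 + 0.34·18.4933 + 0.2·170.82 = 115.436.
Var(X) = E[X²] − (E[X])² = 115.436 − 95.2186 = 20.2178.
SD(X) = √20.2178 = 4.49642.

4.4964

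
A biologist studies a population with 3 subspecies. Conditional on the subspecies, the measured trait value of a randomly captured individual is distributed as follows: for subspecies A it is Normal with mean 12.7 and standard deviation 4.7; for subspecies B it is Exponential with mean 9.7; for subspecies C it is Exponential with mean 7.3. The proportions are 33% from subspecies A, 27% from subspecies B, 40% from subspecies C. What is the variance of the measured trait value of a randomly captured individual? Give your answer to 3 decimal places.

59.283

Per component, A: μ=12.7, E[X²]=183.38; B: μ=9.7, E[X²]=188.18; C: μ=7.3, E[X²]=106.58.
E[X] = 0.33·12.7 + 0.27·9.7 + 0.4·7.3 = 9.73.
E[X²] = 0.33·183.38 + 0.27·188.18 + 0.4·106.58 = 153.956.
Var(X) = E[X²] − (E[X])² = 153.956 − 94.6729 = 59.2831.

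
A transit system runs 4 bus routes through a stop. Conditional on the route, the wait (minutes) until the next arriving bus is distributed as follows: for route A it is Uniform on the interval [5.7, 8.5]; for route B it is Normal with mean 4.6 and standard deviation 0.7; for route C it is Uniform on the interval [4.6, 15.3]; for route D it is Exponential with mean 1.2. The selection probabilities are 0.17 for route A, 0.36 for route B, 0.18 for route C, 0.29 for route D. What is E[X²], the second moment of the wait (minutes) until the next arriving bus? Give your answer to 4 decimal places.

For each component E[X²] = Var + (mean)², giving A: 51.0633; B: 21.65; C: 108.543; D: 2.88.
Overall E[X²] = 0.17·51.0633 + 0.36·21.65 + 0.18·108.543 + 0.29·2.88 = 36.8478.

36.8478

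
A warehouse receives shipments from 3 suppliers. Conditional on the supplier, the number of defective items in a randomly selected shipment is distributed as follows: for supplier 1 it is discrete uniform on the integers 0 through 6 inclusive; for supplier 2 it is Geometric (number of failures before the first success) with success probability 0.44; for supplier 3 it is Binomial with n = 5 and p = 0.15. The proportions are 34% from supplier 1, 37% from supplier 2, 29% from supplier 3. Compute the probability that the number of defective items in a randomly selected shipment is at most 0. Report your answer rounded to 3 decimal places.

Conditional on each supplier, P(X ≤ 0): 1: 0.142857; 2: 0.44; 3: 0.443705.
By total probability, P(X ≤ 0) = 0.34·0.142857 + 0.37·0.44 + 0.29·0.443705 = 0.340046.

0.340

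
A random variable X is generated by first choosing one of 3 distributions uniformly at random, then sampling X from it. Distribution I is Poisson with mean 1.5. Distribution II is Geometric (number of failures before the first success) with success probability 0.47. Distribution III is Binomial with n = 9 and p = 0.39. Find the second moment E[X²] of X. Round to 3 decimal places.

For each component E[X²] = Var + (mean)², giving I: 3.75; II: 3.67089; III: 14.4612.
Overall E[X²] = 0.333333·3.75 + 0.333333·3.67089 + 0.333333·14.4612 = 7.29403.

7.294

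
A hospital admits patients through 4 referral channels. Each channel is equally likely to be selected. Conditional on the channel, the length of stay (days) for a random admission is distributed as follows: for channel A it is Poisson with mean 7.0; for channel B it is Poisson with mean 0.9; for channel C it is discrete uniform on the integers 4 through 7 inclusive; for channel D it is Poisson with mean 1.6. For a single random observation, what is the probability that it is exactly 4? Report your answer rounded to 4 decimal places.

Conditional on each channel, P(X = 4): A: 0.0912262; B: 0.0111146; C: 0.25; D: 0.0551312.
By total probability, P(X = 4) = 0.25·0.0912262 + 0.25·0.0111146 + 0.25·0.25 + 0.25·0.0551312 = 0.101868.

0.1019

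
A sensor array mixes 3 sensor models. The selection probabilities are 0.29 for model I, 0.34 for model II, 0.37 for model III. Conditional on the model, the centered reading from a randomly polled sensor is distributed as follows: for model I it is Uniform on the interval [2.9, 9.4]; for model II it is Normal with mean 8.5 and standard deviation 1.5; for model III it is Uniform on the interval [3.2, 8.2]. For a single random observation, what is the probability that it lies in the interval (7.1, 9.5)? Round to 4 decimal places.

Conditional on each model, P(7.1 < X < 9.5): I: 0.353846; II: 0.572184; III: 0.22.
By total probability, P(7.1 < X < 9.5) = 0.29·0.353846 + 0.34·0.572184 + 0.37·0.22 = 0.378558.

0.3786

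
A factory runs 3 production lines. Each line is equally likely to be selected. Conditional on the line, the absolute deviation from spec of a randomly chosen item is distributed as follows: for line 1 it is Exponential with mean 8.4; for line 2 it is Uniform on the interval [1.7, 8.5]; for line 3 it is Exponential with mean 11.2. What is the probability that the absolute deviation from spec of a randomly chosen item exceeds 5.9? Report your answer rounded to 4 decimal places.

Conditional on each line, P(X > 5.9): 1: 0.495404; 2: 0.382353; 3: 0.5905.
By total probability, P(X > 5.9) = 0.333333·0.495404 + 0.333333·0.382353 + 0.333333·0.5905 = 0.489419.

0.4894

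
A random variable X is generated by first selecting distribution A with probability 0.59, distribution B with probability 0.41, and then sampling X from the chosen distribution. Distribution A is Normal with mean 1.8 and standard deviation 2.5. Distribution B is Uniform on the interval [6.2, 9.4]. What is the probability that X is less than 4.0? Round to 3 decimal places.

Conditional on each component, P(X < 4.0): A: 0.81057; B: 0.
By total probability, P(X < 4.0) = 0.59·0.81057 + 0.41·0 = 0.478237.

0.478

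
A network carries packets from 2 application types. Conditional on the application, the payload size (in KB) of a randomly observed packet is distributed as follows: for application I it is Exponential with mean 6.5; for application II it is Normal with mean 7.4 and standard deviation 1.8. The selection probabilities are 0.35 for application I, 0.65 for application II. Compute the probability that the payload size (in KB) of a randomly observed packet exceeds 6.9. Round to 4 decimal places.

0.5172

Conditional on each application, P(X > 6.9): I: 0.345923; II: 0.609409.
By total probability, P(X > 6.9) = 0.35·0.345923 + 0.65·0.609409 = 0.517189.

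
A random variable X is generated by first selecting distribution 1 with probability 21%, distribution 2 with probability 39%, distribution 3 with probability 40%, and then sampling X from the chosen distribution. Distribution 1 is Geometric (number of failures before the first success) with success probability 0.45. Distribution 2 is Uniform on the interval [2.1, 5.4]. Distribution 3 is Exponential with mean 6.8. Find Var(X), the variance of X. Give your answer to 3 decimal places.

24.008

Per component, 1: μ=1.22222, E[X²]=4.20988; 2: μ=3.75, E[X²]=14.97; 3: μ=6.8, E[X²]=92.48.
E[X] = 0.21·1.22222 + 0.39·3.75 + 0.4·6.8 = 4.43917.
E[X²] = 0.21·4.20988 + 0.39·14.97 + 0.4·92.48 = 43.7144.
Var(X) = E[X²] − (E[X])² = 43.7144 − 19.7062 = 24.0082.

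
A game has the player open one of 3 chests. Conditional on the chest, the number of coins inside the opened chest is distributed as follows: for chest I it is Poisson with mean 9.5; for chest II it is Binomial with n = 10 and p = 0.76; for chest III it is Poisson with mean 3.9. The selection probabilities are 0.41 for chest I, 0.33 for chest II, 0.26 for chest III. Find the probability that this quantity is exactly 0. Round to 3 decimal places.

Conditional on each chest, P(X = 0): I: 7.48518e-05; II: 6.34034e-07; III: 0.0202419.
By total probability, P(X = 0) = 0.41·7.48518e-05 + 0.33·6.34034e-07 + 0.26·0.0202419 = 0.0052938.

0.005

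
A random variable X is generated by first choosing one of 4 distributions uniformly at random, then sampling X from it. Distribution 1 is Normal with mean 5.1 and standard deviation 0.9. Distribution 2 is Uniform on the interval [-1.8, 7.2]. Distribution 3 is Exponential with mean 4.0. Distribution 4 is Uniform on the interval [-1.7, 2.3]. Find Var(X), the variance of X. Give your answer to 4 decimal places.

Per component, 1: μ=5.1, E[X²]=26.82; 2: μ=2.7, E[X²]=14.04; 3: μ=4, E[X²]=32; 4: μ=0.3, E[X²]=1.42333.
E[X] = 0.25·5.1 + 0.25·2.7 + 0.25·4 + 0.25·0.3 = 3.025.
E[X²] = 0.25·26.82 + 0.25·14.04 + 0.25·32 + 0.25·1.42333 = 18.5708.
Var(X) = E[X²] − (E[X])² = 18.5708 − 9.15062 = 9.42021.

9.4202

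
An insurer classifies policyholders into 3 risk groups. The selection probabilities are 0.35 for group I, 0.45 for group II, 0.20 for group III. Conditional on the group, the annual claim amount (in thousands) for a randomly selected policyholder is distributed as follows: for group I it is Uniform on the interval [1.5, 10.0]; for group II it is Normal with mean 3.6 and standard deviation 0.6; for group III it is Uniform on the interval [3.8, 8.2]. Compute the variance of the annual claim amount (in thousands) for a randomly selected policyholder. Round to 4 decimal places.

Per component, I: μ=5.75, E[X²]=39.0833; II: μ=3.6, E[X²]=13.32; III: μ=6, E[X²]=37.6133.
E[X] = 0.35·5.75 + 0.45·3.6 + 0.2·6 = 4.8325.
E[X²] = 0.35·39.0833 + 0.45·13.32 + 0.2·37.6133 = 27.1958.
Var(X) = E[X²] − (E[X])² = 27.1958 − 23.3531 = 3.84278.

3.8428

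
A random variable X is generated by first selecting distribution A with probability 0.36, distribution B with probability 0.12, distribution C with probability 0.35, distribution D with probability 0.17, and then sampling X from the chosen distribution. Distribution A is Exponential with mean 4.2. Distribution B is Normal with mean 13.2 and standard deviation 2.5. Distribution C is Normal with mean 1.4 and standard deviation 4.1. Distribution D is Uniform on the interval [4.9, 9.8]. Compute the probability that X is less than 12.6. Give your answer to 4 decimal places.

0.9096

Conditional on each component, P(X < 12.6): A: 0.950213; B: 0.405165; C: 0.99685; D: 1.
By total probability, P(X < 12.6) = 0.36·0.950213 + 0.12·0.405165 + 0.35·0.99685 + 0.17·1 = 0.909594.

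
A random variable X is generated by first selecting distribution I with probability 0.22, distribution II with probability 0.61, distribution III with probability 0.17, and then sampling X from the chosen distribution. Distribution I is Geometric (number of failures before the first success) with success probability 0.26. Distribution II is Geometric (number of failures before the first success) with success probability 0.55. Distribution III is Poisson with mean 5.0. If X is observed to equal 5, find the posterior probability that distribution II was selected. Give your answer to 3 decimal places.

0.127

Likelihoods P(X=5 | ·): I: 0.0576942; II: 0.010149; III: 0.175467.
Posterior ∝ prior × likelihood. Numerator for II: 0.61·0.010149 = 0.00619092.
Normalizing constant: 0.22·0.0576942 + 0.61·0.010149 + 0.17·0.175467 = 0.0487131.
P(II | observation) = 0.00619092 / 0.0487131 = 0.127089.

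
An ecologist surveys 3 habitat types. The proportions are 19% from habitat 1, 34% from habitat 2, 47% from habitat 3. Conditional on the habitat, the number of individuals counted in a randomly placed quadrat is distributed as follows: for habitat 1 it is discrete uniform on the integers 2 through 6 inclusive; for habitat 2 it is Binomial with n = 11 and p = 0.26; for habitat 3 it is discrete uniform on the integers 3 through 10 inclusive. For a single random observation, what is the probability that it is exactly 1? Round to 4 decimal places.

Conditional on each habitat, P(X = 1): 1: 0; 2: 0.140826; 3: 0.
By total probability, P(X = 1) = 0.19·0 + 0.34·0.140826 + 0.47·0 = 0.0478809.

0.0479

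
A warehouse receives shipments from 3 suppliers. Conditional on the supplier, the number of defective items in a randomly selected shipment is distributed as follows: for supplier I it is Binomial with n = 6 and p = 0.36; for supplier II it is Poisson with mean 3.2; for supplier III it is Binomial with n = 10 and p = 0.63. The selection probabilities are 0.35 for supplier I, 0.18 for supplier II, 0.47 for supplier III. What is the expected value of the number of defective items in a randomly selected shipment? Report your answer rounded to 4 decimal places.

Component means — I: 2.16; II: 3.2; III: 6.3.
E[X] = 0.35·2.16 + 0.18·3.2 + 0.47·6.3 = 4.293.

4.2930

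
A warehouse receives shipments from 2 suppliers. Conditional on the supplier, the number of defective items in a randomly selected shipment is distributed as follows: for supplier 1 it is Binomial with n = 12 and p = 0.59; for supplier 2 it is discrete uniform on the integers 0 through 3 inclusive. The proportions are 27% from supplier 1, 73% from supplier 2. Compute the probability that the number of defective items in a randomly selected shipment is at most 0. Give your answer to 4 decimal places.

0.1825

Conditional on each supplier, P(X ≤ 0): 1: 2.25635e-05; 2: 0.25.
By total probability, P(X ≤ 0) = 0.27·2.25635e-05 + 0.73·0.25 = 0.182506.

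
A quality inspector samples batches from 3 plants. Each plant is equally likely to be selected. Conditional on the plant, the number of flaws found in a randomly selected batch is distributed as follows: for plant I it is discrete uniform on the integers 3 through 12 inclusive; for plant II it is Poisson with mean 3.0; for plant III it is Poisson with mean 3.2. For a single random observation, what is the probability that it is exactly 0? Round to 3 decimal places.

Conditional on each plant, P(X = 0): I: 0; II: 0.0497871; III: 0.0407622.
By total probability, P(X = 0) = 0.333333·0 + 0.333333·0.0497871 + 0.333333·0.0407622 = 0.0301831.

0.030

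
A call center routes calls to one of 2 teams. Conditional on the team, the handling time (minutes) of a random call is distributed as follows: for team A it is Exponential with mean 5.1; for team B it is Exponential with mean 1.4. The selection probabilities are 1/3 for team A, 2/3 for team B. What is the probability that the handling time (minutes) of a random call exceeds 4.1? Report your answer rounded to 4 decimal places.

0.1848

Conditional on each team, P(X > 4.1): A: 0.44757; B: 0.0534734.
By total probability, P(X > 4.1) = 0.333333·0.44757 + 0.666667·0.0534734 = 0.184839.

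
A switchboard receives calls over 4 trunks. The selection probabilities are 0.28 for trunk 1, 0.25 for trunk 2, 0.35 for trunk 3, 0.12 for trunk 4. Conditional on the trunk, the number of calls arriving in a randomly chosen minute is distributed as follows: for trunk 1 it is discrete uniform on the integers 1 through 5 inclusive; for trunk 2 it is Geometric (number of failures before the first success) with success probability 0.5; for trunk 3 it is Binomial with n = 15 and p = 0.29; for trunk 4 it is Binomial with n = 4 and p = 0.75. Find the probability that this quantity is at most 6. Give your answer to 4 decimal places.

0.9585

Conditional on each trunk, P(X ≤ 6): 1: 1; 2: 0.992188; 3: 0.886974; 4: 1.
By total probability, P(X ≤ 6) = 0.28·1 + 0.25·0.992188 + 0.35·0.886974 + 0.12·1 = 0.958488.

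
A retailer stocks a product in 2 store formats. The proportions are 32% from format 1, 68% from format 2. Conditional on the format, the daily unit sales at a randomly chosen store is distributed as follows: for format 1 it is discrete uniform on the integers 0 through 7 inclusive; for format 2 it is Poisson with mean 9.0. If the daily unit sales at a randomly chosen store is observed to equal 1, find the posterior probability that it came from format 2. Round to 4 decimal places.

Likelihoods P(X=1 | ·): 1: 0.125; 2: 0.00111069.
Posterior ∝ prior × likelihood. Numerator for 2: 0.68·0.00111069 = 0.000755268.
Normalizing constant: 0.32·0.125 + 0.68·0.00111069 = 0.0407553.
P(2 | observation) = 0.000755268 / 0.0407553 = 0.0185318.

0.0185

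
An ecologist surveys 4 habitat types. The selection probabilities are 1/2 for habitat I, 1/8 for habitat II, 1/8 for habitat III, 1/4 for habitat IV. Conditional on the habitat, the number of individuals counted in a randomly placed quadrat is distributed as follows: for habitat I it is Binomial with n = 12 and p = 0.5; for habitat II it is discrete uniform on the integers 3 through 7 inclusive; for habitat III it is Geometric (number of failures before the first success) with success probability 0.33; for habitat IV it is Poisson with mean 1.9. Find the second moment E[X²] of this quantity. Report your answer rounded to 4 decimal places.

For each component E[X²] = Var + (mean)², giving I: 39; II: 27; III: 10.2746; IV: 5.51.
Overall E[X²] = 0.5·39 + 0.125·27 + 0.125·10.2746 + 0.25·5.51 = 25.5368.

25.5368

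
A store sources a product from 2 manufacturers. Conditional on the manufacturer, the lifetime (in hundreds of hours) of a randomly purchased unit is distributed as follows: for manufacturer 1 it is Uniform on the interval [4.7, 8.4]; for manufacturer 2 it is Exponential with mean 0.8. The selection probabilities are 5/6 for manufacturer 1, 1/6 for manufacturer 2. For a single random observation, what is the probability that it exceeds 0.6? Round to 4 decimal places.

0.9121

Conditional on each manufacturer, P(X > 0.6): 1: 1; 2: 0.472367.
By total probability, P(X > 0.6) = 0.833333·1 + 0.166667·0.472367 = 0.912061.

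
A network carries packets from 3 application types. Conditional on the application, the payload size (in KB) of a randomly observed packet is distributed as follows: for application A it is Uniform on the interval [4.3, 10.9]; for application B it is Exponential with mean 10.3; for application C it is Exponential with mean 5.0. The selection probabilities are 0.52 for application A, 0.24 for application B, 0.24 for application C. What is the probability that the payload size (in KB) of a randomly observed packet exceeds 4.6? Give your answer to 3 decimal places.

Conditional on each application, P(X > 4.6): A: 0.954545; B: 0.639799; C: 0.398519.
By total probability, P(X > 4.6) = 0.52·0.954545 + 0.24·0.639799 + 0.24·0.398519 = 0.74556.

0.746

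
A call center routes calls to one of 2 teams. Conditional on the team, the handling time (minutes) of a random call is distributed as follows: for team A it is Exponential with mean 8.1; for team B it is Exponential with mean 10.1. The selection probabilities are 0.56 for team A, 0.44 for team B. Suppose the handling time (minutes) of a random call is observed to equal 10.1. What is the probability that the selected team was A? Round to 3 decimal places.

0.554

Likelihoods f(10.1 | ·): A: 0.0354803; B: 0.0364237.
Posterior ∝ prior × likelihood. Numerator for A: 0.56·0.0354803 = 0.019869.
Normalizing constant: 0.56·0.0354803 + 0.44·0.0364237 = 0.0358954.
P(A | observation) = 0.019869 / 0.0358954 = 0.553524.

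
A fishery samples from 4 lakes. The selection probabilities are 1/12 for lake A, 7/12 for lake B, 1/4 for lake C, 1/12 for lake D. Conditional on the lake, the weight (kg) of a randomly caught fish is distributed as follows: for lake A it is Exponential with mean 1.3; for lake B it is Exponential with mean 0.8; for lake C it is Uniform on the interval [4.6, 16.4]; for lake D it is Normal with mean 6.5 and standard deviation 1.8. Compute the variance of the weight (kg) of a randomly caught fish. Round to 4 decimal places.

21.2824

Per component, A: μ=1.3, E[X²]=3.38; B: μ=0.8, E[X²]=1.28; C: μ=10.5, E[X²]=121.853; D: μ=6.5, E[X²]=45.49.
E[X] = 0.0833333·1.3 + 0.583333·0.8 + 0.25·10.5 + 0.0833333·6.5 = 3.74167.
E[X²] = 0.0833333·3.38 + 0.583333·1.28 + 0.25·121.853 + 0.0833333·45.49 = 35.2825.
Var(X) = E[X²] − (E[X])² = 35.2825 − 14.0001 = 21.2824.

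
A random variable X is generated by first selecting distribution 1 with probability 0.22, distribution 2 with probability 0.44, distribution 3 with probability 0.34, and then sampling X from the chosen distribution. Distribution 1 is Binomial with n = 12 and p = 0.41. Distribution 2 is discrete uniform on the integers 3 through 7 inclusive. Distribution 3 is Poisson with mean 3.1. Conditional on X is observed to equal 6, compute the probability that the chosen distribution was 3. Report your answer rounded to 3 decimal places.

Likelihoods P(X=6 | ·): 1: 0.185134; 2: 0.2; 3: 0.0555296.
Posterior ∝ prior × likelihood. Numerator for 3: 0.34·0.0555296 = 0.0188801.
Normalizing constant: 0.22·0.185134 + 0.44·0.2 + 0.34·0.0555296 = 0.14761.
P(3 | observation) = 0.0188801 / 0.14761 = 0.127905.

0.128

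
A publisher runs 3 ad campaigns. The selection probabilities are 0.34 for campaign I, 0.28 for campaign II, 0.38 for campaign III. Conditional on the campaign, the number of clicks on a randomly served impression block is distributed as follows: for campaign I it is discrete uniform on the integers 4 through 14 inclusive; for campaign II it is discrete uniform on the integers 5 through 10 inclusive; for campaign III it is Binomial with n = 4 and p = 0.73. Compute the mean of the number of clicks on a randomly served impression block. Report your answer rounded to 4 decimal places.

6.2696

Component means — I: 9; II: 7.5; III: 2.92.
E[X] = 0.34·9 + 0.28·7.5 + 0.38·2.92 = 6.2696.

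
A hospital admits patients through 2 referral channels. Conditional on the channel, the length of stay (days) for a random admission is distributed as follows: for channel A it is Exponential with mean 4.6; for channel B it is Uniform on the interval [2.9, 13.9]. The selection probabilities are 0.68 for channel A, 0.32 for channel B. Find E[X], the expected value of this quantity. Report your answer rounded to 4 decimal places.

Component means — A: 4.6; B: 8.4.
E[X] = 0.68·4.6 + 0.32·8.4 = 5.816.

5.8160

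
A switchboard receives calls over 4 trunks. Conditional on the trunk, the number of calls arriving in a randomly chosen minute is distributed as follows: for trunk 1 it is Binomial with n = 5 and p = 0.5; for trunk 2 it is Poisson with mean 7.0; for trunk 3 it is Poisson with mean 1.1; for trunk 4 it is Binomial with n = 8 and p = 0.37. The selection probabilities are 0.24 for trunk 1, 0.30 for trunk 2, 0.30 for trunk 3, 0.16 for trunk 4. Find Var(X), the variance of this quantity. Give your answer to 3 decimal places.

Per component, 1: μ=2.5, E[X²]=7.5; 2: μ=7, E[X²]=56; 3: μ=1.1, E[X²]=2.31; 4: μ=2.96, E[X²]=10.6264.
E[X] = 0.24·2.5 + 0.3·7 + 0.3·1.1 + 0.16·2.96 = 3.5036.
E[X²] = 0.24·7.5 + 0.3·56 + 0.3·2.31 + 0.16·10.6264 = 20.9932.
Var(X) = E[X²] − (E[X])² = 20.9932 − 12.2752 = 8.71801.

8.718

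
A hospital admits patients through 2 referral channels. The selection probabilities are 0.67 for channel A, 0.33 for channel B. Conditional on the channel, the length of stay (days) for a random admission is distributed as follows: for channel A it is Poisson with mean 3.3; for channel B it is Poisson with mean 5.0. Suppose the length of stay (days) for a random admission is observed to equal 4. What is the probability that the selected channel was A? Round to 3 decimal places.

0.678

Likelihoods P(X=4 | ·): A: 0.182252; B: 0.175467.
Posterior ∝ prior × likelihood. Numerator for A: 0.67·0.182252 = 0.122109.
Normalizing constant: 0.67·0.182252 + 0.33·0.175467 = 0.180013.
P(A | observation) = 0.122109 / 0.180013 = 0.678333.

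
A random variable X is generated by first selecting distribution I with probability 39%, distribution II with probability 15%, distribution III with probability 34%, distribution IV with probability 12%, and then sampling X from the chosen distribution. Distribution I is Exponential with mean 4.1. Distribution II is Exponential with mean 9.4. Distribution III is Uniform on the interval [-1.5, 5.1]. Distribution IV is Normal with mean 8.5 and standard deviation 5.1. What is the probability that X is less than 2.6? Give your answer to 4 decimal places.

Conditional on each component, P(X < 2.6): I: 0.469612; II: 0.241639; III: 0.621212; IV: 0.123664.
By total probability, P(X < 2.6) = 0.39·0.469612 + 0.15·0.241639 + 0.34·0.621212 + 0.12·0.123664 = 0.445446.

0.4454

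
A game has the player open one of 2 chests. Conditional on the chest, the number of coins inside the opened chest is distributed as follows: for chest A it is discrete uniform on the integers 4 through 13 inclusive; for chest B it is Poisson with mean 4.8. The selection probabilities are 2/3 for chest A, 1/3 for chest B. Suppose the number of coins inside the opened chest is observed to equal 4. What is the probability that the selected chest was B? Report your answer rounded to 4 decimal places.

Likelihoods P(X=4 | ·): A: 0.1; B: 0.182029.
Posterior ∝ prior × likelihood. Numerator for B: 0.333333·0.182029 = 0.0606763.
Normalizing constant: 0.666667·0.1 + 0.333333·0.182029 = 0.127343.
P(B | observation) = 0.0606763 / 0.127343 = 0.476479.

0.4765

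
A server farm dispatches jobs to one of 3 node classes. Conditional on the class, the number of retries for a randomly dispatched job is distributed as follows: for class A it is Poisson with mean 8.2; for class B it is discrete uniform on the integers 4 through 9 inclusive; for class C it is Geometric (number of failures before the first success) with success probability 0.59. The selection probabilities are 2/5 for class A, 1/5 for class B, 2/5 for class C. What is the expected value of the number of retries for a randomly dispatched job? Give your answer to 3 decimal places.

Component means — A: 8.2; B: 6.5; C: 0.694915.
E[X] = 0.4·8.2 + 0.2·6.5 + 0.4·0.694915 = 4.85797.

4.858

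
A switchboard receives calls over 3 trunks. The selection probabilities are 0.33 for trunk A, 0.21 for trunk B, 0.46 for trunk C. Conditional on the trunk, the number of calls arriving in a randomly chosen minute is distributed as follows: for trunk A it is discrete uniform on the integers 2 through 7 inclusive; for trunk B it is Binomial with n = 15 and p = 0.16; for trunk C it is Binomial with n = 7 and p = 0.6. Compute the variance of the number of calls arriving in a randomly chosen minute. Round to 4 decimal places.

Per component, A: μ=4.5, E[X²]=23.1667; B: μ=2.4, E[X²]=7.776; C: μ=4.2, E[X²]=19.32.
E[X] = 0.33·4.5 + 0.21·2.4 + 0.46·4.2 = 3.921.
E[X²] = 0.33·23.1667 + 0.21·7.776 + 0.46·19.32 = 18.1652.
Var(X) = E[X²] − (E[X])² = 18.1652 − 15.3742 = 2.79092.

2.7909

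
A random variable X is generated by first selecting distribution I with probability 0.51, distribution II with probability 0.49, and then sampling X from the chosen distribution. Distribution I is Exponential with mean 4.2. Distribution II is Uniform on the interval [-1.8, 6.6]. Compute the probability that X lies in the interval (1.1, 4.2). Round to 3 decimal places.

Conditional on each component, P(1.1 < X < 4.2): I: 0.401705; II: 0.369048.
By total probability, P(1.1 < X < 4.2) = 0.51·0.401705 + 0.49·0.369048 = 0.385703.

0.386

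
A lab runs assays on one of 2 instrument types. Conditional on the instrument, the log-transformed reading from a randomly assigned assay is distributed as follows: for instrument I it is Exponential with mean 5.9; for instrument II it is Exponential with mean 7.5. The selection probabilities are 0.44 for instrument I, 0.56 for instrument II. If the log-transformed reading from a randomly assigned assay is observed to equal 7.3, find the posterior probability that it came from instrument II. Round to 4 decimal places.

0.5659

Likelihoods f(7.3 | ·): I: 0.0491814; II: 0.0503762.
Posterior ∝ prior × likelihood. Numerator for II: 0.56·0.0503762 = 0.0282107.
Normalizing constant: 0.44·0.0491814 + 0.56·0.0503762 = 0.0498505.
P(II | observation) = 0.0282107 / 0.0498505 = 0.565906.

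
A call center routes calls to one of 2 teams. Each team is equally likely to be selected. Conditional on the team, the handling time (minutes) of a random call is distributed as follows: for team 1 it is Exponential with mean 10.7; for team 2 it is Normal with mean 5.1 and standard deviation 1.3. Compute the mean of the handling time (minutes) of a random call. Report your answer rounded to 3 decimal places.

7.900

Component means — 1: 10.7; 2: 5.1.
E[X] = 0.5·10.7 + 0.5·5.1 = 7.9.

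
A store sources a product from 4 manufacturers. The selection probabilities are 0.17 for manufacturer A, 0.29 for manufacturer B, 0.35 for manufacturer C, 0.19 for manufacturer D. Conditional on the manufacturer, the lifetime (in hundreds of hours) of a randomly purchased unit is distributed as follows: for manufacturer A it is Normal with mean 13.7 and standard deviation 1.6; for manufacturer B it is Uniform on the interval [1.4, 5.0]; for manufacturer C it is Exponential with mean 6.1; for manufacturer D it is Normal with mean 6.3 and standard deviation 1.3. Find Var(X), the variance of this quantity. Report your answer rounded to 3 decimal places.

Per component, A: μ=13.7, E[X²]=190.25; B: μ=3.2, E[X²]=11.32; C: μ=6.1, E[X²]=74.42; D: μ=6.3, E[X²]=41.38.
E[X] = 0.17·13.7 + 0.29·3.2 + 0.35·6.1 + 0.19·6.3 = 6.589.
E[X²] = 0.17·190.25 + 0.29·11.32 + 0.35·74.42 + 0.19·41.38 = 69.5345.
Var(X) = E[X²] − (E[X])² = 69.5345 − 43.4149 = 26.1196.

26.120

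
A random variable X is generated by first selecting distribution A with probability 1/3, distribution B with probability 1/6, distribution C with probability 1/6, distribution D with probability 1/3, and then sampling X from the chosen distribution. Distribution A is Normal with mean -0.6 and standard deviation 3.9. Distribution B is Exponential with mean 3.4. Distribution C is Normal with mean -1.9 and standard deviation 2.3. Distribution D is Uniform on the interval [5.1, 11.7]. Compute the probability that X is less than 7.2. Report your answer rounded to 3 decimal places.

0.745

Conditional on each component, P(X < 7.2): A: 0.97725; B: 0.879686; C: 0.999962; D: 0.318182.
By total probability, P(X < 7.2) = 0.333333·0.97725 + 0.166667·0.879686 + 0.166667·0.999962 + 0.333333·0.318182 = 0.745085.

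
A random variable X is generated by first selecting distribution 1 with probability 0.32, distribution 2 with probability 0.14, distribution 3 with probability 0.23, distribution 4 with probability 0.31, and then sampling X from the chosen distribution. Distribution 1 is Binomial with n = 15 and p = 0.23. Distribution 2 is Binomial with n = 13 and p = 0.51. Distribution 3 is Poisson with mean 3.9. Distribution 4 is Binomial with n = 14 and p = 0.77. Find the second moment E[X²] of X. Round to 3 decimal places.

For each component E[X²] = Var + (mean)², giving 1: 14.559; 2: 47.2056; 3: 19.11; 4: 118.688.
Overall E[X²] = 0.32·14.559 + 0.14·47.2056 + 0.23·19.11 + 0.31·118.688 = 52.4562.

52.456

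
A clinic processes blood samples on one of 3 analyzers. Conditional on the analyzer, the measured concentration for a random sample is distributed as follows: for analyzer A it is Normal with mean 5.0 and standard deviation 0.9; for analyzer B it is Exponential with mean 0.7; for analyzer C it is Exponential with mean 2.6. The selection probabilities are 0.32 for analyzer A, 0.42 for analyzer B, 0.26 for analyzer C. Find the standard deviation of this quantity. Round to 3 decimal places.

2.362

Per component, A: μ=5, E[X²]=25.81; B: μ=0.7, E[X²]=0.98; C: μ=2.6, E[X²]=13.52.
E[X] = 0.32·5 + 0.42·0.7 + 0.26·2.6 = 2.57.
E[X²] = 0.32·25.81 + 0.42·0.98 + 0.26·13.52 = 12.186.
Var(X) = E[X²] − (E[X])² = 12.186 − 6.6049 = 5.5811.
SD(X) = √5.5811 = 2.36244.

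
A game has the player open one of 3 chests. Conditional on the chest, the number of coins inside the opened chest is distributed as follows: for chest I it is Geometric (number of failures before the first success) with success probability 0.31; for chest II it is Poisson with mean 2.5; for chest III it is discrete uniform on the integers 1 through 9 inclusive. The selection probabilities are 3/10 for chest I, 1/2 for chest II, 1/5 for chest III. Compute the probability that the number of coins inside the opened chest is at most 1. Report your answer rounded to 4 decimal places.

Conditional on each chest, P(X ≤ 1): I: 0.5239; II: 0.287297; III: 0.111111.
By total probability, P(X ≤ 1) = 0.3·0.5239 + 0.5·0.287297 + 0.2·0.111111 = 0.323041.

0.3230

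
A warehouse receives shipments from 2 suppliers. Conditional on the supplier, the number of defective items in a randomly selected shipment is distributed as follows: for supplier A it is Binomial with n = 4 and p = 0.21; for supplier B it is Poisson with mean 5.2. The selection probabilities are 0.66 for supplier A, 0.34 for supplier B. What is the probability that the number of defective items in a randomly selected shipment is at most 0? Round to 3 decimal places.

0.259

Conditional on each supplier, P(X ≤ 0): A: 0.389501; B: 0.00551656.
By total probability, P(X ≤ 0) = 0.66·0.389501 + 0.34·0.00551656 = 0.258946.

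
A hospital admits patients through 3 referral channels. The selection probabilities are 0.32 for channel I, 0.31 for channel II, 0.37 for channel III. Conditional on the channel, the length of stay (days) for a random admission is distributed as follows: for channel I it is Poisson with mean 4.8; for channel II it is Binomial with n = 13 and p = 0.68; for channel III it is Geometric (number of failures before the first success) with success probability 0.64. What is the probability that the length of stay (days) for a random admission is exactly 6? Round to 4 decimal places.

0.0633

Conditional on each channel, P(X = 6): I: 0.139798; II: 0.0582936; III: 0.00139314.
By total probability, P(X = 6) = 0.32·0.139798 + 0.31·0.0582936 + 0.37·0.00139314 = 0.0633219.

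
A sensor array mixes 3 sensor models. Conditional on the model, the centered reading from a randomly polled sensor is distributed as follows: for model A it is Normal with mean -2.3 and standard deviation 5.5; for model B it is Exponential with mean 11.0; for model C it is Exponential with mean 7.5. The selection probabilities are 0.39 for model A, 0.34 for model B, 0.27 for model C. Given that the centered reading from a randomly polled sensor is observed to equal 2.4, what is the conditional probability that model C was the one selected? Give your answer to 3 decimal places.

0.370

Likelihoods f(2.4 | ·): A: 0.0503473; B: 0.073089; C: 0.0968199.
Posterior ∝ prior × likelihood. Numerator for C: 0.27·0.0968199 = 0.0261414.
Normalizing constant: 0.39·0.0503473 + 0.34·0.073089 + 0.27·0.0968199 = 0.0706271.
P(C | observation) = 0.0261414 / 0.0706271 = 0.370132.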